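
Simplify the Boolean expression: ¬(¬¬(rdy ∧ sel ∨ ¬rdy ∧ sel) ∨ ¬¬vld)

¬sel ∧ ¬vld

¬(¬¬(rdy ∧ sel ∨ ¬rdy ∧ sel) ∨ ¬¬vld)
= ¬(rdy ∧ sel ∨ ¬rdy ∧ sel) ∧ ¬vld   (De Morgan)
= ¬sel ∧ ¬vld   (distribution)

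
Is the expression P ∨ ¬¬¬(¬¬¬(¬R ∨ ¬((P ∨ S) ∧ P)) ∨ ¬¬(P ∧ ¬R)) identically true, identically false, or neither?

identically true

P ∨ ¬¬¬(¬¬¬(¬R ∨ ¬((P ∨ S) ∧ P)) ∨ ¬¬(P ∧ ¬R))
= P ∨ ¬¬(¬¬(¬R ∨ ¬((P ∨ S) ∧ P)) ∧ ¬(P ∧ ¬R))
= P ∨ ¬(¬(¬R ∨ ¬((P ∨ S) ∧ P)) ∨ P ∧ ¬R)
= P ∨ ¬(R ∧ (P ∨ S) ∧ P ∨ P ∧ ¬R)
= P ∨ ¬(R ∧ P ∨ P ∧ ¬R)
= P ∨ ¬P
= True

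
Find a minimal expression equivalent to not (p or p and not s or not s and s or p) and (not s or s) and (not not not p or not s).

not p

not (p or p and not s or not s and s or p) and (not s or s) and (not not not p or not s)
= not (p or p and not s or p) and (not s or s) and (not not not p or not s)   (complement / identity)
= not (p or p) and (not s or s) and (not not not p or not s)   (absorption)
= not (p or p) and (not not not p or not s)   (complement / identity)
= not p and (not not not p or not s)   (idempotence)
= not p and (not p or not s)   (double negation)
= not p   (absorption)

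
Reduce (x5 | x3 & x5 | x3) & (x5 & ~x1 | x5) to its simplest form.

(x5 | x3 & x5 | x3) & (x5 & ~x1 | x5)
= (x5 | x3 & x5 | x3) & x5   (absorption)
= (x5 | x3) & x5   (absorption)
= x5   (absorption)

x5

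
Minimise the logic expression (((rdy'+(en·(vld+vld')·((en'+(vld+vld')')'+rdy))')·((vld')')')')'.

(((rdy'+(en·(vld+vld')·((en'+(vld+vld')')'+rdy))')·((vld')')')')'
= (rdy'+(en·(vld+vld')·((en'+(vld+vld')')'+rdy))')·((vld')')'   — double negation
= (rdy'+(en·(vld+vld')·(en·(vld+vld')+rdy))')·((vld')')'   — De Morgan
= (rdy'+(en·(vld+vld')·(en·(vld+vld')+rdy))')·vld'   — double negation
= (rdy'+(en·(vld+vld'))')·vld'   — absorption
= (rdy'+en')·vld'   — complement / identity

(rdy'+en')·vld'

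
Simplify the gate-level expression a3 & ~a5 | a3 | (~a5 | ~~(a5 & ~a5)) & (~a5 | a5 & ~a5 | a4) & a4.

a3 & ~a5 | a3 | (~a5 | ~~(a5 & ~a5)) & (~a5 | a5 & ~a5 | a4) & a4
= a3 & ~a5 | a3 | (~a5 | a5 & ~a5) & (~a5 | a5 & ~a5 | a4) & a4   [double negation]
= a3 & ~a5 | a3 | (~a5 | a5 & ~a5) & a4   [absorption]
= a3 & ~a5 | a3 | ~a5 & a4   [complement / identity]
= a3 | ~a5 & a4   [absorption]

a3 | ~a5 & a4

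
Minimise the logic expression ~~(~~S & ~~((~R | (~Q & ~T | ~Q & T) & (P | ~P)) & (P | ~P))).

~~(~~S & ~~((~R | (~Q & ~T | ~Q & T) & (P | ~P)) & (P | ~P)))
= ~~(~~S & ~~((~R | ~Q & (P | ~P)) & (P | ~P)))   (distribution)
= ~~(~~S & ~~(~R | ~Q & (P | ~P)))   (complement / identity)
= ~(~S | ~(~R | ~Q & (P | ~P)))   (De Morgan)
= ~(~S | ~(~R | ~Q))   (complement / identity)
= S & (~R | ~Q)   (De Morgan)

S & (~R | ~Q)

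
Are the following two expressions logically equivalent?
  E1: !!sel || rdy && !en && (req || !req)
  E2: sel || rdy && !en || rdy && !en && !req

E1: !!sel || rdy && !en && (req || !req)
    = !!sel || rdy && !en
    = sel || rdy && !en
E2: sel || rdy && !en || rdy && !en && !req
    = sel || rdy && !en
Both reduce to sel || rdy && !en, so they are equivalent.

Yes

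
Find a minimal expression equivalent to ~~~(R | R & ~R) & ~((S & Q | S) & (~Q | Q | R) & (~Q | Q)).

~R & ~S

~~~(R | R & ~R) & ~((S & Q | S) & (~Q | Q | R) & (~Q | Q))
= ~~~(R | R & ~R) & ~((S & Q | S) & (~Q | Q))   — absorption
= ~~~(R | R & ~R) & ~(S & (~Q | Q))   — absorption
= ~~~R & ~(S & (~Q | Q))   — complement / identity
= ~R & ~(S & (~Q | Q))   — double negation
= ~R & ~S   — complement / identity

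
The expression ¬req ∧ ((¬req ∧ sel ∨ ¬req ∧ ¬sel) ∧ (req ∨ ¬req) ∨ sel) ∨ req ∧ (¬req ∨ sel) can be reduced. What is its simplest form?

¬req ∨ sel

¬req ∧ ((¬req ∧ sel ∨ ¬req ∧ ¬sel) ∧ (req ∨ ¬req) ∨ sel) ∨ req ∧ (¬req ∨ sel)
= ¬req ∧ (¬req ∧ (req ∨ ¬req) ∨ sel) ∨ req ∧ (¬req ∨ sel)   [distribution]
= ¬req ∧ (¬req ∨ sel) ∨ req ∧ (¬req ∨ sel)   [complement / identity]
= ¬req ∨ sel   [distribution]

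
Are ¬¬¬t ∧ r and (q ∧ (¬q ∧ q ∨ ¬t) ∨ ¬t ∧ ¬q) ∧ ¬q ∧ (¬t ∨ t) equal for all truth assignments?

E1: ¬¬¬t ∧ r
    = ¬t ∧ r   (double negation)
E2: (q ∧ (¬q ∧ q ∨ ¬t) ∨ ¬t ∧ ¬q) ∧ ¬q ∧ (¬t ∨ t)
    = (q ∧ (¬q ∧ q ∨ ¬t) ∨ ¬t ∧ ¬q) ∧ ¬q   (complement / identity)
    = (q ∧ ¬t ∨ ¬t ∧ ¬q) ∧ ¬q   (complement / identity)
    = ¬t ∧ ¬q   (distribution)
These differ: at q=1, r=1, t=0, E1 = 1 but E2 = 0.

No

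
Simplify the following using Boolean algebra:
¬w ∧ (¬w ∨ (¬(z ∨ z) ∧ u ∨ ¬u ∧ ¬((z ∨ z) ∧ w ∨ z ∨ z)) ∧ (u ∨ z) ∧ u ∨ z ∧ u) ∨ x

¬w ∨ x

¬w ∧ (¬w ∨ (¬(z ∨ z) ∧ u ∨ ¬u ∧ ¬((z ∨ z) ∧ w ∨ z ∨ z)) ∧ (u ∨ z) ∧ u ∨ z ∧ u) ∨ x
= ¬w ∧ (¬w ∨ (¬(z ∨ z) ∧ u ∨ ¬u ∧ ¬((z ∨ z) ∧ w ∨ z ∨ z)) ∧ u ∨ z ∧ u) ∨ x   [absorption]
= ¬w ∧ (¬w ∨ (¬(z ∨ z) ∧ u ∨ ¬u ∧ ¬(z ∨ z)) ∧ u ∨ z ∧ u) ∨ x   [absorption]
= ¬w ∧ (¬w ∨ ¬(z ∨ z) ∧ u ∨ z ∧ u) ∨ x   [distribution]
= ¬w ∧ (¬w ∨ ¬z ∧ u ∨ z ∧ u) ∨ x   [idempotence]
= ¬w ∧ (¬w ∨ u) ∨ x   [distribution]
= ¬w ∨ x   [absorption]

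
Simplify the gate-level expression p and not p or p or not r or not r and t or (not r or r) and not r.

p and not p or p or not r or not r and t or (not r or r) and not r
= p and not p or p or not r or (not r or r) and not r   (absorption)
= p or not r or (not r or r) and not r   (complement / identity)
= p or not r or not r   (complement / identity)
= p or not r   (idempotence)

p or not r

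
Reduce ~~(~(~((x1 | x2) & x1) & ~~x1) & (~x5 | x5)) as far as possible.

~~(~(~((x1 | x2) & x1) & ~~x1) & (~x5 | x5))
= ~~~(~((x1 | x2) & x1) & ~~x1)   (complement / identity)
= ~~((x1 | x2) & x1 | ~x1)   (De Morgan)
= (x1 | x2) & x1 | ~x1   (double negation)
= x1 | ~x1   (absorption)
= 1   (complement)

1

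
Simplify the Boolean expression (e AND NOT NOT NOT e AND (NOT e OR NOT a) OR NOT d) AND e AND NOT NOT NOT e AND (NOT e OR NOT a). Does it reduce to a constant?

FALSE

(e AND NOT NOT NOT e AND (NOT e OR NOT a) OR NOT d) AND e AND NOT NOT NOT e AND (NOT e OR NOT a)
= e AND NOT NOT NOT e AND (NOT e OR NOT a)   [absorption]
= e AND NOT e AND (NOT e OR NOT a)   [double negation]
= e AND NOT e   [absorption]
= FALSE   [complement]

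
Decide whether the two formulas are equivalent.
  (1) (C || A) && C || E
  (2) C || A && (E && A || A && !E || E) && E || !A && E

E1: (C || A) && C || E
    = C || E   (absorption)
E2: C || A && (E && A || A && !E || E) && E || !A && E
    = C || A && (A || E) && E || !A && E   (distribution)
    = C || A && E || !A && E   (absorption)
    = C || E   (distribution)
Both reduce to C || E, so they are equivalent.

Yes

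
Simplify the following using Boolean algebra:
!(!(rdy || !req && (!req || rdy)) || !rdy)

!(!(rdy || !req && (!req || rdy)) || !rdy)
= !(!(rdy || !req) || !rdy)   (absorption)
= (rdy || !req) && rdy   (De Morgan)
= rdy   (absorption)

rdy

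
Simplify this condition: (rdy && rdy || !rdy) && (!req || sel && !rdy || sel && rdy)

(rdy && rdy || !rdy) && (!req || sel && !rdy || sel && rdy)
= (rdy && rdy || !rdy) && (!req || sel)   (distribution)
= (rdy || !rdy) && (!req || sel)   (idempotence)
= !req || sel   (complement / identity)

!req || sel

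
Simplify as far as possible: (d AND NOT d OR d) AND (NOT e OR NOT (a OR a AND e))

d AND (NOT e OR NOT a)

(d AND NOT d OR d) AND (NOT e OR NOT (a OR a AND e))
= (d AND NOT d OR d) AND (NOT e OR NOT a)   (absorption)
= d AND (NOT e OR NOT a)   (complement / identity)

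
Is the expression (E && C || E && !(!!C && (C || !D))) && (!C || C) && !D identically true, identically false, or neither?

neither

(E && C || E && !(!!C && (C || !D))) && (!C || C) && !D
= (E && C || E && !(C && (C || !D))) && (!C || C) && !D   — double negation
= (E && C || E && !C) && (!C || C) && !D   — absorption
= E && (!C || C) && !D   — distribution
= E && !D   — complement / identity
This depends on D, E, so it is not a constant.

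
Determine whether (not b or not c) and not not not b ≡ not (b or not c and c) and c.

No

E1: (not b or not c) and not not not b
    = (not b or not c) and not b   — double negation
    = not b   — absorption
E2: not (b or not c and c) and c
    = not b and c   — complement / identity
These differ: at b=0, c=0, E1 = 1 but E2 = 0.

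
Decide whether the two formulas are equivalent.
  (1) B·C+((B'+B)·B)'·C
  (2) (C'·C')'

E1: B·C+((B'+B)·B)'·C
    = B·C+B'·C
    = C
E2: (C'·C')'
    = C+C
    = C
Both reduce to C, so they are equivalent.

Yes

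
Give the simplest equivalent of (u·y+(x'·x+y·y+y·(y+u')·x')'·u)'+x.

u'+x

(u·y+(x'·x+y·y+y·(y+u')·x')'·u)'+x
= (u·y+(x'·x+y·y+y·x')'·u)'+x   [absorption]
= (u·y+(y·y+y·x')'·u)'+x   [complement / identity]
= (u·y+(y·(y+x'))'·u)'+x   [distribution]
= (u·y+y'·u)'+x   [absorption]
= u'+x   [distribution]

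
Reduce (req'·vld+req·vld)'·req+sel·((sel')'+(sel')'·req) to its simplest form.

(req'·vld+req·vld)'·req+sel·((sel')'+(sel')'·req)
= (req'·vld+req·vld)'·req+sel·(sel')'   — absorption
= vld'·req+sel·(sel')'   — distribution
= vld'·req+sel·sel   — double negation
= vld'·req+sel   — idempotence

vld'·req+sel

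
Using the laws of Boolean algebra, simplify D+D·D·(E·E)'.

D+D·D·(E·E)'
= D+D·(E·E)'   (idempotence)
= D+D·E'   (idempotence)
= D   (absorption)

D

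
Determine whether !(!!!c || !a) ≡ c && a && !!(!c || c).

E1: !(!!!c || !a)
    = !(!c || !a)
    = c && a
E2: c && a && !!(!c || c)
    = c && a && (!c || c)
    = c && a
Both reduce to c && a, so they are equivalent.

Yes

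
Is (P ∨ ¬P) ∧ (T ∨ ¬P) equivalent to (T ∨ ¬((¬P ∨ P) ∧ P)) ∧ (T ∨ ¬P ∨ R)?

Yes

E1: (P ∨ ¬P) ∧ (T ∨ ¬P)
    = T ∨ ¬P   — complement / identity
E2: (T ∨ ¬((¬P ∨ P) ∧ P)) ∧ (T ∨ ¬P ∨ R)
    = (T ∨ ¬P) ∧ (T ∨ ¬P ∨ R)   — complement / identity
    = T ∨ ¬P   — absorption
Both reduce to T ∨ ¬P, so they are equivalent.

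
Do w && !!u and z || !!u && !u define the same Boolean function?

No

E1: w && !!u
    = w && u   [double negation]
E2: z || !!u && !u
    = z || u && !u   [double negation]
    = z   [complement / identity]
These differ: at u=0, w=0, z=1, E1 = 0 but E2 = 1.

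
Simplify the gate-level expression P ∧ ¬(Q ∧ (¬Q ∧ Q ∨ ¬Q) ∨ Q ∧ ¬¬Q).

P ∧ ¬Q

P ∧ ¬(Q ∧ (¬Q ∧ Q ∨ ¬Q) ∨ Q ∧ ¬¬Q)
= P ∧ ¬(Q ∧ ¬Q ∨ Q ∧ ¬¬Q)   (complement / identity)
= P ∧ ¬(Q ∧ ¬Q ∨ Q ∧ Q)   (double negation)
= P ∧ ¬Q   (distribution)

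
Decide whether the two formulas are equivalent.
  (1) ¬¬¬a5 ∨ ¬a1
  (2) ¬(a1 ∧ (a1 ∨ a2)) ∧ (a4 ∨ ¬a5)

E1: ¬¬¬a5 ∨ ¬a1
    = ¬a5 ∨ ¬a1   (double negation)
E2: ¬(a1 ∧ (a1 ∨ a2)) ∧ (a4 ∨ ¬a5)
    = ¬a1 ∧ (a4 ∨ ¬a5)   (absorption)
These differ: at a1=1, a2=1, a4=0, a5=0, E1 = 1 but E2 = 0.

No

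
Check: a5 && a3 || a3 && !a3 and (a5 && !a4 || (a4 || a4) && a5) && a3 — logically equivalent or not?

E1: a5 && a3 || a3 && !a3
    = a5 && a3   (complement / identity)
E2: (a5 && !a4 || (a4 || a4) && a5) && a3
    = (a5 && !a4 || a4 && a5) && a3   (idempotence)
    = a5 && a3   (distribution)
Both reduce to a5 && a3, so they are equivalent.

Yes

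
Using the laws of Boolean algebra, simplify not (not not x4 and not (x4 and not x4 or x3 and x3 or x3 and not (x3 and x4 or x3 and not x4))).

not x4 or x3

not (not not x4 and not (x4 and not x4 or x3 and x3 or x3 and not (x3 and x4 or x3 and not x4)))
= not (not not x4 and not (x4 and not x4 or x3 and x3 or x3 and not x3))   (distribution)
= not x4 or x4 and not x4 or x3 and x3 or x3 and not x3   (De Morgan)
= not x4 or x4 and not x4 or x3   (distribution)
= not x4 or x3   (complement / identity)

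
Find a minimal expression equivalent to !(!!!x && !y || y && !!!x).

!(!!!x && !y || y && !!!x)
= !!!!x   [distribution]
= !!x   [double negation]
= x   [double negation]

x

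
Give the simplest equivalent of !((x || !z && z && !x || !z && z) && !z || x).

!((x || !z && z && !x || !z && z) && !z || x)
= !((x || !z && z) && !z || x)   (absorption)
= !(x && !z || x)   (complement / identity)
= !x   (absorption)

!x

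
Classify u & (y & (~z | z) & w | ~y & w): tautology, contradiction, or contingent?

u & (y & (~z | z) & w | ~y & w)
= u & (y & w | ~y & w)
= u & w
This depends on u, w, so it is not a constant.

contingent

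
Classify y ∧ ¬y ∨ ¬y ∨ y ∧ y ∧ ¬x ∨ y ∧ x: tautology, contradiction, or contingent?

tautology

y ∧ ¬y ∨ ¬y ∨ y ∧ y ∧ ¬x ∨ y ∧ x
= ¬y ∨ y ∧ y ∧ ¬x ∨ y ∧ x   — complement / identity
= ¬y ∨ y ∧ ¬x ∨ y ∧ x   — idempotence
= ¬y ∨ y   — distribution
= True   — complement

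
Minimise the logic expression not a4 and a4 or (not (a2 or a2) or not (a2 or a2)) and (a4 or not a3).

not a2 and (a4 or not a3)

not a4 and a4 or (not (a2 or a2) or not (a2 or a2)) and (a4 or not a3)
= (not (a2 or a2) or not (a2 or a2)) and (a4 or not a3)   [complement / identity]
= not (a2 or a2) and (a4 or not a3)   [idempotence]
= not a2 and (a4 or not a3)   [idempotence]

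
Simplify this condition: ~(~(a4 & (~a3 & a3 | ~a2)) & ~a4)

~(~(a4 & (~a3 & a3 | ~a2)) & ~a4)
= ~(~(a4 & ~a2) & ~a4)   (complement / identity)
= a4 & ~a2 | a4   (De Morgan)
= a4   (absorption)

a4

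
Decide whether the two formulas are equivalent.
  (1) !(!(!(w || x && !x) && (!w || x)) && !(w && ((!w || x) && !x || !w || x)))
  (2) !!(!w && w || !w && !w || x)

Yes

E1: !(!(!(w || x && !x) && (!w || x)) && !(w && ((!w || x) && !x || !w || x)))
    = !(!(!w && (!w || x)) && !(w && ((!w || x) && !x || !w || x)))
    = !(!(!w && (!w || x)) && !(w && (!w || x)))
    = !w && (!w || x) || w && (!w || x)
    = !w || x
E2: !!(!w && w || !w && !w || x)
    = !w && w || !w && !w || x
    = !w || x
Both reduce to !w || x, so they are equivalent.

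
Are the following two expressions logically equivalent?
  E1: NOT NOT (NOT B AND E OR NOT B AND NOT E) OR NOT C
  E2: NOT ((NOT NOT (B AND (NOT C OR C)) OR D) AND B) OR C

No

E1: NOT NOT (NOT B AND E OR NOT B AND NOT E) OR NOT C
    = NOT B AND E OR NOT B AND NOT E OR NOT C   (double negation)
    = NOT B OR NOT C   (distribution)
E2: NOT ((NOT NOT (B AND (NOT C OR C)) OR D) AND B) OR C
    = NOT ((B AND (NOT C OR C) OR D) AND B) OR C   (double negation)
    = NOT ((B OR D) AND B) OR C   (complement / identity)
    = NOT B OR C   (absorption)
These differ: at B=1, C=0, D=1, E=0, E1 = 1 but E2 = 0.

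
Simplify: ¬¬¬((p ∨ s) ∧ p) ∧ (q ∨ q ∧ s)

¬p ∧ q

¬¬¬((p ∨ s) ∧ p) ∧ (q ∨ q ∧ s)
= ¬((p ∨ s) ∧ p) ∧ (q ∨ q ∧ s)   [double negation]
= ¬p ∧ (q ∨ q ∧ s)   [absorption]
= ¬p ∧ q   [absorption]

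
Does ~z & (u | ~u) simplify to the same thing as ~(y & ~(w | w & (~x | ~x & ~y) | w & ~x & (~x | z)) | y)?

E1: ~z & (u | ~u)
    = ~z   — complement / identity
E2: ~(y & ~(w | w & (~x | ~x & ~y) | w & ~x & (~x | z)) | y)
    = ~(y & ~(w | w & ~x | w & ~x & (~x | z)) | y)   — absorption
    = ~(y & ~(w | w & ~x | w & ~x) | y)   — absorption
    = ~(y & ~(w | w & ~x) | y)   — absorption
    = ~(y & ~w | y)   — absorption
    = ~y   — absorption
These differ: at u=0, w=0, x=0, y=0, z=1, E1 = 0 but E2 = 1.

No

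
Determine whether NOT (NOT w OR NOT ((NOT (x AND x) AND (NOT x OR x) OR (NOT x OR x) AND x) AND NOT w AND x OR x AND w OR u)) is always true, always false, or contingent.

NOT (NOT w OR NOT ((NOT (x AND x) AND (NOT x OR x) OR (NOT x OR x) AND x) AND NOT w AND x OR x AND w OR u))
= NOT (NOT w OR NOT ((NOT x AND (NOT x OR x) OR (NOT x OR x) AND x) AND NOT w AND x OR x AND w OR u))   (idempotence)
= NOT (NOT w OR NOT ((NOT x OR x) AND NOT w AND x OR x AND w OR u))   (distribution)
= NOT (NOT w OR NOT (NOT w AND x OR x AND w OR u))   (complement / identity)
= NOT (NOT w OR NOT (x OR u))   (distribution)
= w AND (x OR u)   (De Morgan)
This depends on u, w, x, so it is not a constant.

contingent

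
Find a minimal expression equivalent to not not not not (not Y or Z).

not not not not (not Y or Z)
= not not (not Y or Z)   [double negation]
= not Y or Z   [double negation]

not Y or Z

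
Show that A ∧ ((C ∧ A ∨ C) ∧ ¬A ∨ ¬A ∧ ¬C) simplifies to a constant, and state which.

A ∧ ((C ∧ A ∨ C) ∧ ¬A ∨ ¬A ∧ ¬C)
= A ∧ (C ∧ ¬A ∨ ¬A ∧ ¬C)
= A ∧ ¬A
= False

False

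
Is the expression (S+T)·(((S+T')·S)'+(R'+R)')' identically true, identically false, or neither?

(S+T)·(((S+T')·S)'+(R'+R)')'
= (S+T)·(S+T')·S·(R'+R)   — De Morgan
= (S+T)·(S+T')·S   — complement / identity
= (S+T)·S   — absorption
= S   — absorption
This depends on S, so it is not a constant.

neither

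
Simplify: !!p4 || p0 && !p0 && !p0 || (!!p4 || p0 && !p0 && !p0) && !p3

!!p4 || p0 && !p0 && !p0 || (!!p4 || p0 && !p0 && !p0) && !p3
= !!p4 || p0 && !p0 && !p0
= p4 || p0 && !p0 && !p0
= p4 || p0 && !p0
= p4

p4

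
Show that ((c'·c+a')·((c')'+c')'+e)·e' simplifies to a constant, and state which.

((c'·c+a')·((c')'+c')'+e)·e'
= ((c'·c+a')·c'·c+e)·e'
= (c'·c+e)·e'
= e·e'
= 0

0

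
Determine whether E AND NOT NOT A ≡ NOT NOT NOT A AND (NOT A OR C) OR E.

No

E1: E AND NOT NOT A
    = E AND A
E2: NOT NOT NOT A AND (NOT A OR C) OR E
    = NOT A AND (NOT A OR C) OR E
    = NOT A OR E
These differ: at A=0, C=1, E=1, E1 = 0 but E2 = 1.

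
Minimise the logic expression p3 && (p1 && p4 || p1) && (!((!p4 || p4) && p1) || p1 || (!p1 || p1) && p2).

p3 && (p1 && p4 || p1) && (!((!p4 || p4) && p1) || p1 || (!p1 || p1) && p2)
= p3 && (p1 && p4 || p1) && (!p1 || p1 || (!p1 || p1) && p2)   [complement / identity]
= p3 && p1 && (!p1 || p1 || (!p1 || p1) && p2)   [absorption]
= p3 && p1 && (!p1 || p1)   [absorption]
= p3 && p1   [complement / identity]

p3 && p1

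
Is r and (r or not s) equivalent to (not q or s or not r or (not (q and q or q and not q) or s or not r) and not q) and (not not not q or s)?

No

E1: r and (r or not s)
    = r   — absorption
E2: (not q or s or not r or (not (q and q or q and not q) or s or not r) and not q) and (not not not q or s)
    = (not q or s or not r or (not q or s or not r) and not q) and (not not not q or s)   — distribution
    = (not q or s or not r) and (not not not q or s)   — absorption
    = (not q or s or not r) and (not q or s)   — double negation
    = not q or s   — absorption
These differ: at q=1, r=0, s=1, E1 = 0 but E2 = 1.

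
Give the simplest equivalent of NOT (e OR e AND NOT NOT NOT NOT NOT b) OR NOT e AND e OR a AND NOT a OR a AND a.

NOT (e OR e AND NOT NOT NOT NOT NOT b) OR NOT e AND e OR a AND NOT a OR a AND a
= NOT (e OR e AND NOT NOT NOT NOT NOT b) OR NOT e AND e OR a   (distribution)
= NOT (e OR e AND NOT NOT NOT b) OR NOT e AND e OR a   (double negation)
= NOT (e OR e AND NOT NOT NOT b) OR a   (complement / identity)
= NOT (e OR e AND NOT b) OR a   (double negation)
= NOT e OR a   (absorption)

NOT e OR a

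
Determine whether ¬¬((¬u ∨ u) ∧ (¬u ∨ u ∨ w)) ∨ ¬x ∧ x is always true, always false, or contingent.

always true

¬¬((¬u ∨ u) ∧ (¬u ∨ u ∨ w)) ∨ ¬x ∧ x
= ¬¬(¬u ∨ u) ∨ ¬x ∧ x   (absorption)
= ¬¬(¬u ∨ u)   (complement / identity)
= ¬u ∨ u   (double negation)
= True   (complement)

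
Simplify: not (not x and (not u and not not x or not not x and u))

True

not (not x and (not u and not not x or not not x and u))
= not (not x and not not x)   [distribution]
= x or not x   [De Morgan]
= True   [complement]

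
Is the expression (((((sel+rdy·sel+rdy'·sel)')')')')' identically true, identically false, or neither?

(((((sel+rdy·sel+rdy'·sel)')')')')'
= (((sel+rdy·sel+rdy'·sel)')')'
= (((sel+(rdy+rdy')·sel)')')'
= (((sel+sel)')')'
= (sel+sel)'
= sel'
This depends on sel, so it is not a constant.

neither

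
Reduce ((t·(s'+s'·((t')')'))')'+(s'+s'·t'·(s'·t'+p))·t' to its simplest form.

((t·(s'+s'·((t')')'))')'+(s'+s'·t'·(s'·t'+p))·t'
= ((t·(s'+s'·t'))')'+(s'+s'·t'·(s'·t'+p))·t'   — double negation
= ((t·(s'+s'·t'))')'+(s'+s'·t')·t'   — absorption
= t·(s'+s'·t')+(s'+s'·t')·t'   — double negation
= s'+s'·t'   — distribution
= s'   — absorption

s'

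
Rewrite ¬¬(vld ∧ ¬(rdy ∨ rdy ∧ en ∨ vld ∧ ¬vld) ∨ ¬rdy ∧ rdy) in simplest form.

vld ∧ ¬rdy

¬¬(vld ∧ ¬(rdy ∨ rdy ∧ en ∨ vld ∧ ¬vld) ∨ ¬rdy ∧ rdy)
= ¬¬(vld ∧ ¬(rdy ∨ rdy ∧ en) ∨ ¬rdy ∧ rdy)   [complement / identity]
= ¬¬(vld ∧ ¬rdy ∨ ¬rdy ∧ rdy)   [absorption]
= ¬¬(vld ∧ ¬rdy)   [complement / identity]
= vld ∧ ¬rdy   [double negation]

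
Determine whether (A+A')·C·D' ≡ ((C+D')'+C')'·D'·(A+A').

Yes

E1: (A+A')·C·D'
    = C·D'   [complement / identity]
E2: ((C+D')'+C')'·D'·(A+A')
    = ((C+D')'+C')'·D'   [complement / identity]
    = (C+D')·C·D'   [De Morgan]
    = C·D'   [absorption]
Both reduce to C·D', so they are equivalent.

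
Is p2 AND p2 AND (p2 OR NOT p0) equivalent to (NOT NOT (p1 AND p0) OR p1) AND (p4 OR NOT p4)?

E1: p2 AND p2 AND (p2 OR NOT p0)
    = p2 AND p2   (absorption)
    = p2   (idempotence)
E2: (NOT NOT (p1 AND p0) OR p1) AND (p4 OR NOT p4)
    = NOT NOT (p1 AND p0) OR p1   (complement / identity)
    = p1 AND p0 OR p1   (double negation)
    = p1   (absorption)
These differ: at p0=0, p1=1, p2=0, p4=0, E1 = 0 but E2 = 1.

No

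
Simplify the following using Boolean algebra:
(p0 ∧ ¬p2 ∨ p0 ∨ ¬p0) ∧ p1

(p0 ∧ ¬p2 ∨ p0 ∨ ¬p0) ∧ p1
= (p0 ∨ ¬p0) ∧ p1   — absorption
= p1   — complement / identity

p1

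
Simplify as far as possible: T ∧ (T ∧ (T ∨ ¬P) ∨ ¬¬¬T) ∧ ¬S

T ∧ (T ∧ (T ∨ ¬P) ∨ ¬¬¬T) ∧ ¬S
= T ∧ (T ∨ ¬¬¬T) ∧ ¬S   [absorption]
= T ∧ (T ∨ ¬T) ∧ ¬S   [double negation]
= T ∧ ¬S   [complement / identity]

T ∧ ¬S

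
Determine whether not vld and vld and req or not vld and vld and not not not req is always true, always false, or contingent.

not vld and vld and req or not vld and vld and not not not req
= not vld and vld and req or not vld and vld and not req   — double negation
= not vld and vld   — distribution
= False   — complement

always false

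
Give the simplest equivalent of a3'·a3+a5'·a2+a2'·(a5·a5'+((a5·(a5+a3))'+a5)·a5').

a3'·a3+a5'·a2+a2'·(a5·a5'+((a5·(a5+a3))'+a5)·a5')
= a3'·a3+a5'·a2+a2'·(a5·a5'+(a5'+a5)·a5')   — absorption
= a5'·a2+a2'·(a5·a5'+(a5'+a5)·a5')   — complement / identity
= a5'·a2+a2'·(a5'+a5)·a5'   — complement / identity
= a5'·a2+a2'·a5'   — complement / identity
= a5'   — distribution

a5'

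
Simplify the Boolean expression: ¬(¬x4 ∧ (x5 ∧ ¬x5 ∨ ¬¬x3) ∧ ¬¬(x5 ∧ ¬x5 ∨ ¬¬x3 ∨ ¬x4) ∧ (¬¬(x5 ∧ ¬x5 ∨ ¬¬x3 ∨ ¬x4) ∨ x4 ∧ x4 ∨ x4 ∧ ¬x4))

¬(¬x4 ∧ (x5 ∧ ¬x5 ∨ ¬¬x3) ∧ ¬¬(x5 ∧ ¬x5 ∨ ¬¬x3 ∨ ¬x4) ∧ (¬¬(x5 ∧ ¬x5 ∨ ¬¬x3 ∨ ¬x4) ∨ x4 ∧ x4 ∨ x4 ∧ ¬x4))
= ¬(¬x4 ∧ (x5 ∧ ¬x5 ∨ ¬¬x3) ∧ ¬¬(x5 ∧ ¬x5 ∨ ¬¬x3 ∨ ¬x4) ∧ (¬¬(x5 ∧ ¬x5 ∨ ¬¬x3 ∨ ¬x4) ∨ x4))   [distribution]
= ¬(¬x4 ∧ (x5 ∧ ¬x5 ∨ ¬¬x3) ∧ ¬¬(x5 ∧ ¬x5 ∨ ¬¬x3 ∨ ¬x4))   [absorption]
= ¬(¬x4 ∧ (x5 ∧ ¬x5 ∨ ¬¬x3) ∧ (x5 ∧ ¬x5 ∨ ¬¬x3 ∨ ¬x4))   [double negation]
= ¬(¬x4 ∧ (x5 ∧ ¬x5 ∨ ¬¬x3))   [absorption]
= ¬(¬x4 ∧ ¬¬x3)   [complement / identity]
= x4 ∨ ¬x3   [De Morgan]

x4 ∨ ¬x3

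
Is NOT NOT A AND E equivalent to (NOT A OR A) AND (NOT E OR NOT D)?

No

E1: NOT NOT A AND E
    = A AND E   — double negation
E2: (NOT A OR A) AND (NOT E OR NOT D)
    = NOT E OR NOT D   — complement / identity
These differ: at A=0, D=0, E=0, E1 = 0 but E2 = 1.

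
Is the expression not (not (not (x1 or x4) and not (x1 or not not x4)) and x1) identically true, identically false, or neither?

not (not (not (x1 or x4) and not (x1 or not not x4)) and x1)
= not (not (not (x1 or x4) and not (x1 or x4)) and x1)   [double negation]
= not (not not (x1 or x4) and x1)   [idempotence]
= not ((x1 or x4) and x1)   [double negation]
= not x1   [absorption]
This depends on x1, so it is not a constant.

neither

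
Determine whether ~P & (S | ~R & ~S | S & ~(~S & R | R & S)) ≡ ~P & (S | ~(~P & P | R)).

E1: ~P & (S | ~R & ~S | S & ~(~S & R | R & S))
    = ~P & (S | ~R & ~S | S & ~R)
    = ~P & (S | ~R)
E2: ~P & (S | ~(~P & P | R))
    = ~P & (S | ~R)
Both reduce to ~P & (S | ~R), so they are equivalent.

Yes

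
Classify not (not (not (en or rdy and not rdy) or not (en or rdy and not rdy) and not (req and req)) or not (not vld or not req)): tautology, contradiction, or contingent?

not (not (not (en or rdy and not rdy) or not (en or rdy and not rdy) and not (req and req)) or not (not vld or not req))
= (not (en or rdy and not rdy) or not (en or rdy and not rdy) and not (req and req)) and (not vld or not req)   [De Morgan]
= (not (en or rdy and not rdy) or not (en or rdy and not rdy) and not req) and (not vld or not req)   [idempotence]
= not (en or rdy and not rdy) and (not vld or not req)   [absorption]
= not en and (not vld or not req)   [complement / identity]
This depends on en, req, vld, so it is not a constant.

contingent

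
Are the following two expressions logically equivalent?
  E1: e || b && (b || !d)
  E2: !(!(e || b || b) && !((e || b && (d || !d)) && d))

E1: e || b && (b || !d)
    = e || b   [absorption]
E2: !(!(e || b || b) && !((e || b && (d || !d)) && d))
    = e || b || b || (e || b && (d || !d)) && d   [De Morgan]
    = e || b || b || (e || b) && d   [complement / identity]
    = e || b || (e || b) && d   [idempotence]
    = e || b   [absorption]
Both reduce to e || b, so they are equivalent.

Yes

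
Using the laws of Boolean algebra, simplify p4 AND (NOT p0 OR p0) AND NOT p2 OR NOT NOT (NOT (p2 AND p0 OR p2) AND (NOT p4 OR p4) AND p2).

p4 AND NOT p2

p4 AND (NOT p0 OR p0) AND NOT p2 OR NOT NOT (NOT (p2 AND p0 OR p2) AND (NOT p4 OR p4) AND p2)
= p4 AND NOT p2 OR NOT NOT (NOT (p2 AND p0 OR p2) AND (NOT p4 OR p4) AND p2)   [complement / identity]
= p4 AND NOT p2 OR NOT NOT (NOT p2 AND (NOT p4 OR p4) AND p2)   [absorption]
= p4 AND NOT p2 OR NOT NOT (NOT p2 AND p2)   [complement / identity]
= p4 AND NOT p2 OR NOT p2 AND p2   [double negation]
= p4 AND NOT p2   [complement / identity]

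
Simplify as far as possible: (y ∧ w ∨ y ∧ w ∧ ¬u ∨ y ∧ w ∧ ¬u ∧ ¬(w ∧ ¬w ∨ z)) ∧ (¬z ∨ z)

y ∧ w

(y ∧ w ∨ y ∧ w ∧ ¬u ∨ y ∧ w ∧ ¬u ∧ ¬(w ∧ ¬w ∨ z)) ∧ (¬z ∨ z)
= (y ∧ w ∨ y ∧ w ∧ ¬u ∨ y ∧ w ∧ ¬u ∧ ¬z) ∧ (¬z ∨ z)   — complement / identity
= (y ∧ w ∨ y ∧ w ∧ ¬u) ∧ (¬z ∨ z)   — absorption
= y ∧ w ∧ (¬z ∨ z)   — absorption
= y ∧ w   — complement / identity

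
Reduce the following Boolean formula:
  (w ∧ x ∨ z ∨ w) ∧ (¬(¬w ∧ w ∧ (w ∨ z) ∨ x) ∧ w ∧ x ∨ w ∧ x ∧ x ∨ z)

w ∧ x ∨ z

(w ∧ x ∨ z ∨ w) ∧ (¬(¬w ∧ w ∧ (w ∨ z) ∨ x) ∧ w ∧ x ∨ w ∧ x ∧ x ∨ z)
= (w ∧ x ∨ z ∨ w) ∧ (¬(¬w ∧ w ∨ x) ∧ w ∧ x ∨ w ∧ x ∧ x ∨ z)   [absorption]
= (w ∧ x ∨ z ∨ w) ∧ (¬x ∧ w ∧ x ∨ w ∧ x ∧ x ∨ z)   [complement / identity]
= (w ∧ x ∨ z ∨ w) ∧ (w ∧ x ∨ z)   [distribution]
= w ∧ x ∨ z   [absorption]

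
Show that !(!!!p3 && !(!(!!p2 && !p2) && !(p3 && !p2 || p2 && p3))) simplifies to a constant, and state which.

true

!(!!!p3 && !(!(!!p2 && !p2) && !(p3 && !p2 || p2 && p3)))
= !(!!!p3 && !((!p2 || p2) && !(p3 && !p2 || p2 && p3)))
= !(!p3 && !((!p2 || p2) && !(p3 && !p2 || p2 && p3)))
= !(!p3 && !((!p2 || p2) && !p3))
= !(!p3 && !!p3)
= p3 || !p3
= true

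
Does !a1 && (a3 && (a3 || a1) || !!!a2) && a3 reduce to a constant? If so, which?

no

!a1 && (a3 && (a3 || a1) || !!!a2) && a3
= !a1 && (a3 || !!!a2) && a3   (absorption)
= !a1 && (a3 || !a2) && a3   (double negation)
= !a1 && a3   (absorption)
This depends on a1, a3, so it is not a constant.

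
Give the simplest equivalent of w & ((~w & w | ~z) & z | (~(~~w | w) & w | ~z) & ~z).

w & ~z

w & ((~w & w | ~z) & z | (~(~~w | w) & w | ~z) & ~z)
= w & ((~w & w | ~z) & z | (~(w | w) & w | ~z) & ~z)   [double negation]
= w & ((~w & w | ~z) & z | (~w & w | ~z) & ~z)   [idempotence]
= w & (~w & w | ~z)   [distribution]
= w & ~z   [complement / identity]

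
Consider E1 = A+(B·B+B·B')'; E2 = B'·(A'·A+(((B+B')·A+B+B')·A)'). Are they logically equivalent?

E1: A+(B·B+B·B')'
    = A+B'
E2: B'·(A'·A+(((B+B')·A+B+B')·A)')
    = B'·(A'·A+((B+B')·A)')
    = B'·(A'·A+A')
    = B'·A'
These differ: at A=1, B=0, E1 = 1 but E2 = 0.

No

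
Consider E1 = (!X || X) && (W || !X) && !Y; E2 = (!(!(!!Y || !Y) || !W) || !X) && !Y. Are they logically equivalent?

E1: (!X || X) && (W || !X) && !Y
    = (W || !X) && !Y
E2: (!(!(!!Y || !Y) || !W) || !X) && !Y
    = ((!!Y || !Y) && W || !X) && !Y
    = ((Y || !Y) && W || !X) && !Y
    = (W || !X) && !Y
Both reduce to (W || !X) && !Y, so they are equivalent.

Yes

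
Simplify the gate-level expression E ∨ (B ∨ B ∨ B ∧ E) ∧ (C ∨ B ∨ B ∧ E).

E ∨ (B ∨ B ∨ B ∧ E) ∧ (C ∨ B ∨ B ∧ E)
= E ∨ B ∨ B ∧ E ∨ B ∧ C   — distribution
= E ∨ B ∨ B ∧ C   — absorption
= E ∨ B   — absorption

E ∨ B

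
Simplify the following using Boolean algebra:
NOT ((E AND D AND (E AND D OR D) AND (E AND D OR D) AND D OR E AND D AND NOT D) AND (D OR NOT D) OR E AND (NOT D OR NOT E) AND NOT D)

NOT E

NOT ((E AND D AND (E AND D OR D) AND (E AND D OR D) AND D OR E AND D AND NOT D) AND (D OR NOT D) OR E AND (NOT D OR NOT E) AND NOT D)
= NOT ((E AND D AND (E AND D OR D) AND D OR E AND D AND NOT D) AND (D OR NOT D) OR E AND (NOT D OR NOT E) AND NOT D)   (idempotence)
= NOT ((E AND D AND D OR E AND D AND NOT D) AND (D OR NOT D) OR E AND (NOT D OR NOT E) AND NOT D)   (absorption)
= NOT (E AND D AND D OR E AND D AND NOT D OR E AND (NOT D OR NOT E) AND NOT D)   (complement / identity)
= NOT (E AND D AND D OR E AND D AND NOT D OR E AND NOT D)   (absorption)
= NOT (E AND D OR E AND NOT D)   (distribution)
= NOT E   (distribution)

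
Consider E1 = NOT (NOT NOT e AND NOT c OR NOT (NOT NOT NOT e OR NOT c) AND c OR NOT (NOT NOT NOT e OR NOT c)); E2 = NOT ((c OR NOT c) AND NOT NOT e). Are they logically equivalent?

Yes

E1: NOT (NOT NOT e AND NOT c OR NOT (NOT NOT NOT e OR NOT c) AND c OR NOT (NOT NOT NOT e OR NOT c))
    = NOT (NOT NOT e AND NOT c OR NOT (NOT NOT NOT e OR NOT c))
    = NOT (NOT NOT e AND NOT c OR NOT NOT e AND c)
    = NOT NOT NOT e
    = NOT e
E2: NOT ((c OR NOT c) AND NOT NOT e)
    = NOT NOT NOT e
    = NOT e
Both reduce to NOT e, so they are equivalent.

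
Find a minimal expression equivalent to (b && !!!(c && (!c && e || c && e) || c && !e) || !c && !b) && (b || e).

!c && (b || e)

(b && !!!(c && (!c && e || c && e) || c && !e) || !c && !b) && (b || e)
= (b && !!!(c && e || c && !e) || !c && !b) && (b || e)   (distribution)
= (b && !!!c || !c && !b) && (b || e)   (distribution)
= (b && !c || !c && !b) && (b || e)   (double negation)
= !c && (b || e)   (distribution)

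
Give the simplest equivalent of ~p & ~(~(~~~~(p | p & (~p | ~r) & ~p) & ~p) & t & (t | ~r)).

~p & ~(~(~~~~(p | p & (~p | ~r) & ~p) & ~p) & t & (t | ~r))
= ~p & ~(~(~~~~(p | p & ~p) & ~p) & t & (t | ~r))   — absorption
= ~p & ~(~(~~~~p & ~p) & t & (t | ~r))   — complement / identity
= ~p & ~((~~~p | p) & t & (t | ~r))   — De Morgan
= ~p & ~((~p | p) & t & (t | ~r))   — double negation
= ~p & ~(t & (t | ~r))   — complement / identity
= ~p & ~t   — absorption

~p & ~t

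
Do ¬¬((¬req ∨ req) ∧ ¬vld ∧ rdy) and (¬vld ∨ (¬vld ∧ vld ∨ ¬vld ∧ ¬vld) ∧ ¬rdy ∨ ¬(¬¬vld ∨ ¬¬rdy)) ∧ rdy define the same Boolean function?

Yes

E1: ¬¬((¬req ∨ req) ∧ ¬vld ∧ rdy)
    = ¬¬(¬vld ∧ rdy)   [complement / identity]
    = ¬vld ∧ rdy   [double negation]
E2: (¬vld ∨ (¬vld ∧ vld ∨ ¬vld ∧ ¬vld) ∧ ¬rdy ∨ ¬(¬¬vld ∨ ¬¬rdy)) ∧ rdy
    = (¬vld ∨ ¬vld ∧ ¬rdy ∨ ¬(¬¬vld ∨ ¬¬rdy)) ∧ rdy   [distribution]
    = (¬vld ∨ ¬vld ∧ ¬rdy ∨ ¬vld ∧ ¬rdy) ∧ rdy   [De Morgan]
    = (¬vld ∨ ¬vld ∧ ¬rdy) ∧ rdy   [idempotence]
    = ¬vld ∧ rdy   [absorption]
Both reduce to ¬vld ∧ rdy, so they are equivalent.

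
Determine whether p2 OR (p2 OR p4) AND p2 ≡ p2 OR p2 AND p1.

Yes

E1: p2 OR (p2 OR p4) AND p2
    = p2 OR p2   — absorption
    = p2   — idempotence
E2: p2 OR p2 AND p1
    = p2   — absorption
Both reduce to p2, so they are equivalent.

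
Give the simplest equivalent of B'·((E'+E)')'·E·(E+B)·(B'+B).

B'·E

B'·((E'+E)')'·E·(E+B)·(B'+B)
= B'·(E'+E)·E·(E+B)·(B'+B)   [double negation]
= B'·(E'+E)·E·(B'+B)   [absorption]
= B'·(E'+E)·E   [complement / identity]
= B'·E   [complement / identity]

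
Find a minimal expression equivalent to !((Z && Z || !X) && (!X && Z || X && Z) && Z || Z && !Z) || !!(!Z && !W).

!((Z && Z || !X) && (!X && Z || X && Z) && Z || Z && !Z) || !!(!Z && !W)
= !((Z && Z || !X) && Z && Z || Z && !Z) || !!(!Z && !W)
= !(Z && Z || Z && !Z) || !!(!Z && !W)
= !Z || !!(!Z && !W)
= !Z || !Z && !W
= !Z

!Z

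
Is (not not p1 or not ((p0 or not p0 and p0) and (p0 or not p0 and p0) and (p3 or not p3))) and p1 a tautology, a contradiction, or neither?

neither

(not not p1 or not ((p0 or not p0 and p0) and (p0 or not p0 and p0) and (p3 or not p3))) and p1
= (not not p1 or not ((p0 and p0 or not p0 and p0) and (p3 or not p3))) and p1
= (not not p1 or not (p0 and (p3 or not p3))) and p1
= (p1 or not (p0 and (p3 or not p3))) and p1
= (p1 or not p0) and p1
= p1
This depends on p1, so it is not a constant.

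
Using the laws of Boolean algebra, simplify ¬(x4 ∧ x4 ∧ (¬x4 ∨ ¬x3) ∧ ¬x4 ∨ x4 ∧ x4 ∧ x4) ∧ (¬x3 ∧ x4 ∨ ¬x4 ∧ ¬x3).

¬(x4 ∧ x4 ∧ (¬x4 ∨ ¬x3) ∧ ¬x4 ∨ x4 ∧ x4 ∧ x4) ∧ (¬x3 ∧ x4 ∨ ¬x4 ∧ ¬x3)
= ¬(x4 ∧ x4 ∧ ¬x4 ∨ x4 ∧ x4 ∧ x4) ∧ (¬x3 ∧ x4 ∨ ¬x4 ∧ ¬x3)   (absorption)
= ¬(x4 ∧ x4) ∧ (¬x3 ∧ x4 ∨ ¬x4 ∧ ¬x3)   (distribution)
= ¬(x4 ∧ x4) ∧ ¬x3   (distribution)
= ¬x4 ∧ ¬x3   (idempotence)

¬x4 ∧ ¬x3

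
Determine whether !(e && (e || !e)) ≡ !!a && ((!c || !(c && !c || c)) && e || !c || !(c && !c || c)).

E1: !(e && (e || !e))
    = !e   (complement / identity)
E2: !!a && ((!c || !(c && !c || c)) && e || !c || !(c && !c || c))
    = !!a && (!c || !(c && !c || c))   (absorption)
    = a && (!c || !(c && !c || c))   (double negation)
    = a && (!c || !c)   (complement / identity)
    = a && !c   (idempotence)
These differ: at a=0, c=0, e=0, E1 = 1 but E2 = 0.

No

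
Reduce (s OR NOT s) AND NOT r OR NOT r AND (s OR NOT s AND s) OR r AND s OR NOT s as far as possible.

TRUE

(s OR NOT s) AND NOT r OR NOT r AND (s OR NOT s AND s) OR r AND s OR NOT s
= (s OR NOT s) AND NOT r OR NOT r AND s OR r AND s OR NOT s   [complement / identity]
= (s OR NOT s) AND NOT r OR s OR NOT s   [distribution]
= s OR NOT s   [absorption]
= TRUE   [complement]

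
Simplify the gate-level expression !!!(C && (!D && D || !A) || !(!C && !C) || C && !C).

!!!(C && (!D && D || !A) || !(!C && !C) || C && !C)
= !(C && (!D && D || !A) || !(!C && !C) || C && !C)   (double negation)
= !(C && (!D && D || !A) || C || C || C && !C)   (De Morgan)
= !(C && (!D && D || !A) || C || C && !C)   (idempotence)
= !(C && (!D && D || !A) || C)   (complement / identity)
= !(C && !A || C)   (complement / identity)
= !C   (absorption)

!C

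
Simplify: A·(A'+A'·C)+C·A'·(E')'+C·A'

A·(A'+A'·C)+C·A'·(E')'+C·A'
= A·A'+C·A'·(E')'+C·A'
= C·A'·(E')'+C·A'
= C·A'·E+C·A'
= C·A'

C·A'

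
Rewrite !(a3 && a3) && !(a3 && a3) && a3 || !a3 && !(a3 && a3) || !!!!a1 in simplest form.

!(a3 && a3) && !(a3 && a3) && a3 || !a3 && !(a3 && a3) || !!!!a1
= !(a3 && a3) && a3 || !a3 && !(a3 && a3) || !!!!a1   (idempotence)
= !(a3 && a3) && a3 || !a3 && !(a3 && a3) || !!a1   (double negation)
= !(a3 && a3) && a3 || !a3 && !(a3 && a3) || a1   (double negation)
= !(a3 && a3) || a1   (distribution)
= !a3 || a1   (idempotence)

!a3 || a1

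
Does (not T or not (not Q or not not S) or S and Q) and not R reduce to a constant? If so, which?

no

(not T or not (not Q or not not S) or S and Q) and not R
= (not T or Q and not S or S and Q) and not R   [De Morgan]
= (not T or Q) and not R   [distribution]
This depends on Q, R, T, so it is not a constant.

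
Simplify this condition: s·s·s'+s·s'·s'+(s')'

s

s·s·s'+s·s'·s'+(s')'
= s·s'+(s')'
= (s')'
= s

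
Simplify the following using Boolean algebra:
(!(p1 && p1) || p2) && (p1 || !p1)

!p1 || p2

(!(p1 && p1) || p2) && (p1 || !p1)
= !(p1 && p1) || p2   (complement / identity)
= !p1 || p2   (idempotence)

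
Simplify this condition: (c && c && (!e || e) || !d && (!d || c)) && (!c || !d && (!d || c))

!d

(c && c && (!e || e) || !d && (!d || c)) && (!c || !d && (!d || c))
= (c && c || !d && (!d || c)) && (!c || !d && (!d || c))   [complement / identity]
= c && c && !c || !d && (!d || c)   [distribution]
= c && !c || !d && (!d || c)   [idempotence]
= !d && (!d || c)   [complement / identity]
= !d   [absorption]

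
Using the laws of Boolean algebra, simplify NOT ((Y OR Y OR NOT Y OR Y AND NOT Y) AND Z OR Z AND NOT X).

NOT ((Y OR Y OR NOT Y OR Y AND NOT Y) AND Z OR Z AND NOT X)
= NOT ((Y OR NOT Y OR Y AND NOT Y) AND Z OR Z AND NOT X)   — idempotence
= NOT ((Y OR NOT Y) AND Z OR Z AND NOT X)   — complement / identity
= NOT (Z OR Z AND NOT X)   — complement / identity
= NOT Z   — absorption

NOT Z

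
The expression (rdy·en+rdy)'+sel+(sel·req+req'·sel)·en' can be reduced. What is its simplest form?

(rdy·en+rdy)'+sel+(sel·req+req'·sel)·en'
= (rdy·en+rdy)'+sel+sel·en'
= (rdy·en+rdy)'+sel
= rdy'+sel

rdy'+sel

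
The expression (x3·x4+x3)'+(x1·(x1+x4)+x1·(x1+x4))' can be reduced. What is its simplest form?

(x3·x4+x3)'+(x1·(x1+x4)+x1·(x1+x4))'
= x3'+(x1·(x1+x4)+x1·(x1+x4))'   (absorption)
= x3'+(x1·(x1+x4))'   (idempotence)
= x3'+x1'   (absorption)

x3'+x1'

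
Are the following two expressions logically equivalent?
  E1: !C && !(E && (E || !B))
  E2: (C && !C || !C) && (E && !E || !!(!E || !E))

E1: !C && !(E && (E || !B))
    = !C && !E   — absorption
E2: (C && !C || !C) && (E && !E || !!(!E || !E))
    = (C && !C || !C) && !!(!E || !E)   — complement / identity
    = (C && !C || !C) && !(E && E)   — De Morgan
    = !C && !(E && E)   — complement / identity
    = !C && !E   — idempotence
Both reduce to !C && !E, so they are equivalent.

Yes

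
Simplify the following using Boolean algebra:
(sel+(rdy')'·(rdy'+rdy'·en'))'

(sel+(rdy')'·(rdy'+rdy'·en'))'
= (sel+rdy·(rdy'+rdy'·en'))'
= (sel+rdy·rdy')'
= sel'

sel'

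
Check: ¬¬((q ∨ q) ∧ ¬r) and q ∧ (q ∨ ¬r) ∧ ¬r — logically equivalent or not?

E1: ¬¬((q ∨ q) ∧ ¬r)
    = (q ∨ q) ∧ ¬r   [double negation]
    = q ∧ ¬r   [idempotence]
E2: q ∧ (q ∨ ¬r) ∧ ¬r
    = q ∧ ¬r   [absorption]
Both reduce to q ∧ ¬r, so they are equivalent.

Yes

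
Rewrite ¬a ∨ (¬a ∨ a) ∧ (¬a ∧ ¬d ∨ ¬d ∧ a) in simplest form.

¬a ∨ (¬a ∨ a) ∧ (¬a ∧ ¬d ∨ ¬d ∧ a)
= ¬a ∨ (¬a ∨ a) ∧ ¬d   — distribution
= ¬a ∨ ¬d   — complement / identity

¬a ∨ ¬d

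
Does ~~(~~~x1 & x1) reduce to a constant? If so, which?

yes, False

~~(~~~x1 & x1)
= ~~~x1 & x1   — double negation
= ~x1 & x1   — double negation
= 0   — complement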